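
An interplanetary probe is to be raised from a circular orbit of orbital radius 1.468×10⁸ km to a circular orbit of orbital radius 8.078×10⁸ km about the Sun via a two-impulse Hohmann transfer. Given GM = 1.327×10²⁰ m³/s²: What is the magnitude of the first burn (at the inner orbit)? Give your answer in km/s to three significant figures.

Δv ≈ 9.05 km/s

r₁ = 1.468×10⁸ km = 1.468×10¹¹ m.
r₂ = 8.078×10⁸ km = 8.078×10¹¹ m.
Transfer ellipse a_t = (r₁ + r₂)/2 = 4.773×10¹¹ m.
At r₁: circular v_c1 = √(μ/r₁) = 30070 m/s; transfer-perihelion v_p = √[μ(2/r₁ − 1/a_t)] = 39110 m/s.
Δv₁ = v_p − v_c1 = 9048 m/s.
= 9.048 km/s.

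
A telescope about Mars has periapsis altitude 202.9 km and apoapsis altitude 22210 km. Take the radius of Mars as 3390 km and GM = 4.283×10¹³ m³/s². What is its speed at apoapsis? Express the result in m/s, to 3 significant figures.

v ≈ 642 m/s

r_p = 3390 + 202.9 = 3592.9 km = 3.5929×10⁶ m.
r_a = 3390 + 22210 = 25600 km = 2.5600×10⁷ m.
Semi-major axis a = (r_p + r_a)/2 = 14596 km = 1.460×10⁷ m.
Vis-viva: v² = μ(2/r − 1/a) = 4.283×10¹³ × (7.813×10⁻⁸ − 6.851×10⁻⁸) = 4.118×10⁵ m²/s².
v = 641.7 m/s.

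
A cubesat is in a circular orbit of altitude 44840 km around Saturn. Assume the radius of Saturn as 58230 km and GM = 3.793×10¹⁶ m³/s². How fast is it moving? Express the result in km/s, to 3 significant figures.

v ≈ 19.2 km/s

r = 58230 + 44840 = 103070 km = 1.0307×10⁸ m.
For a circular orbit v = √(μ/r) = √(3.793×10¹⁶ / 1.031×10⁸) = √(3.680×10⁸) = 19180 m/s.
That is 19.18 km/s.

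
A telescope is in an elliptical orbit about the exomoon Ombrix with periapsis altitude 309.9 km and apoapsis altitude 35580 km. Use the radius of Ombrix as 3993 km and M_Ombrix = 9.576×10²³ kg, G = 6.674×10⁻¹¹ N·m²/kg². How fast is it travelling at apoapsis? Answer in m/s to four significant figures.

v ≈ 562.8 m/s

μ = GM = 6.674×10⁻¹¹ × 9.576×10²³ = 6.391×10¹³ m³/s².
r_p = 3993 + 309.9 = 4302.9 km = 4.3029×10⁶ m.
r_a = 3993 + 35580 = 39573 km = 3.9573×10⁷ m.
Semi-major axis a = (r_p + r_a)/2 = 21938 km = 2.194×10⁷ m.
Vis-viva: v² = μ(2/r − 1/a) = 6.391×10¹³ × (5.054×10⁻⁸ − 4.558×10⁻⁸) = 3.168×10⁵ m²/s².
v = 562.8 m/s.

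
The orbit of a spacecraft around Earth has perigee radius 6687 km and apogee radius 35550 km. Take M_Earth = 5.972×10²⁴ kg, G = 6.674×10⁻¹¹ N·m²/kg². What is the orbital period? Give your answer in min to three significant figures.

T ≈ 509 min

μ = GM = 6.674×10⁻¹¹ × 5.972×10²⁴ = 3.986×10¹⁴ m³/s².
Semi-major axis a = (r_p + r_a)/2 = (6687.0 + 35550)/2 = 21118 km = 2.112×10⁷ m.
By Kepler's third law T = 2π√(a³/μ) = 2π × 4.861×10³ = 3.054×10⁴ s.
= 509.1 min.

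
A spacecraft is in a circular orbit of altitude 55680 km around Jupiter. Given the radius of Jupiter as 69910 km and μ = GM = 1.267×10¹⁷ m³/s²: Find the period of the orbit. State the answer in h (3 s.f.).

T ≈ 6.90 h

r = 69910 + 55680 = 125590 km = 1.2559×10⁸ m.
Kepler's third law: T = 2π√(r³/μ) = 2π√((1.256×10⁸)³ / 1.267×10¹⁷).
r³/μ = 1.563×10⁷ s², so T = 2π × 3.954×10³ = 2.484×10⁴ s.
Converting: 2.484×10⁴ s ÷ 3600 = 6.901 h.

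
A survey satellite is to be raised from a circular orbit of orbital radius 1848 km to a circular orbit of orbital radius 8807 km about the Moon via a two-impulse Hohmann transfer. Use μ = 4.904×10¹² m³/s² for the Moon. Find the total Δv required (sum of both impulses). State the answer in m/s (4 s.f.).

Δv_total ≈ 772.2 m/s

r₁ = 1848 km = 1.848×10⁶ m.
r₂ = 8807 km = 8.807×10⁶ m.
Transfer ellipse a_t = (r₁ + r₂)/2 = 5.328×10⁶ m.
At r₁: circular v_c1 = √(μ/r₁) = 1629 m/s; transfer-perilune v_p = √[μ(2/r₁ − 1/a_t)] = 2094 m/s.
Δv₁ = v_p − v_c1 = 465.5 m/s.
At r₂: circular v_c2 = √(μ/r₂) = 746.2 m/s; transfer-apolune v_a = √[μ(2/r₂ − 1/a_t)] = 439.5 m/s.
Δv₂ = v_c2 − v_a = 306.7 m/s.
Total Δv = Δv₁ + Δv₂ = 772.2 m/s.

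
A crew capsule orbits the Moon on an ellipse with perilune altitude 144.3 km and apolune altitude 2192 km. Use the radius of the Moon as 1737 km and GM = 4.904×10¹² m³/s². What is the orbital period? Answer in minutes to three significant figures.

T ≈ 234 minutes

r_p = 1737 + 144.3 = 1881.3 km = 1.8813×10⁶ m.
r_a = 1737 + 2192 = 3929.0 km = 3.9290×10⁶ m.
Semi-major axis a = (r_p + r_a)/2 = (1881.3 + 3929.0)/2 = 2905.2 km = 2.905×10⁶ m.
By Kepler's third law T = 2π√(a³/μ) = 2π × 2.236×10³ = 1.405×10⁴ s.
= 234.2 minutes.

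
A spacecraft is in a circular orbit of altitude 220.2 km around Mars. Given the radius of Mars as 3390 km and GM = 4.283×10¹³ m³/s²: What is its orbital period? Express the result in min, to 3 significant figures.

T ≈ 110 min

r = 3390 + 220.2 = 3610.2 km = 3.6102×10⁶ m.
Kepler's third law: T = 2π√(r³/μ) = 2π√((3.610×10⁶)³ / 4.283×10¹³).
r³/μ = 1.099×10⁶ s², so T = 2π × 1.048×10³ = 6.586×10³ s.
Converting: 6.586×10³ s ÷ 60.00 = 109.8 min.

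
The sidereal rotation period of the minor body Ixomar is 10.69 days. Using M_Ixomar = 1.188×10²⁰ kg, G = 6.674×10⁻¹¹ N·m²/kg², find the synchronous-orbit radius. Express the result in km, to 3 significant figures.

μ = GM = 6.674×10⁻¹¹ × 1.188×10²⁰ = 7.929×10⁹ m³/s².
T = 10.69 days = 9.236×10⁵ s.
A synchronous orbit has period T, so by Kepler's third law a = (μT²/4π²)^(1/3).
μT²/4π² = 7.929×10⁹ × (9.236×10⁵)² / 39.48 = 1.713×10²⁰ m³.
a = 5.554×10⁶ m = 5554.0 km.

r_sync ≈ 5550 km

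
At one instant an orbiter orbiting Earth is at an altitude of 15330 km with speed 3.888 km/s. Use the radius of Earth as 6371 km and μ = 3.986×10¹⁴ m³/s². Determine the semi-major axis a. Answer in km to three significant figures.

r = 6371 + 15330 = 21701 km = 2.170×10⁷ m.
Vis-viva rearranged: 1/a = 2/r − v²/μ = 9.216×10⁻⁸ − 3.792×10⁻⁸ = 5.424×10⁻⁸ m⁻¹.
a = 1.844×10⁷ m = 18437 km.

a ≈ 18400 km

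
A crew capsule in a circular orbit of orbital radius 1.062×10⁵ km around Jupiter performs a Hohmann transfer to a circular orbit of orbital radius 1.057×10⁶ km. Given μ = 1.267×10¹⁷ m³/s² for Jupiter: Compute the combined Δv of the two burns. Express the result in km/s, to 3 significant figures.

Δv_total ≈ 18.3 km/s

r₁ = 1.062×10⁵ km = 1.062×10⁸ m.
r₂ = 1.057×10⁶ km = 1.057×10⁹ m.
Transfer ellipse a_t = (r₁ + r₂)/2 = 5.816×10⁸ m.
At r₁: circular v_c1 = √(μ/r₁) = 34540 m/s; transfer-perijove v_p = √[μ(2/r₁ − 1/a_t)] = 46560 m/s.
Δv₁ = v_p − v_c1 = 12020 m/s.
At r₂: circular v_c2 = √(μ/r₂) = 10950 m/s; transfer-apojove v_a = √[μ(2/r₂ − 1/a_t)] = 4678 m/s.
Δv₂ = v_c2 − v_a = 6270 m/s.
Total Δv = Δv₁ + Δv₂ = 18290 m/s = 18.29 km/s.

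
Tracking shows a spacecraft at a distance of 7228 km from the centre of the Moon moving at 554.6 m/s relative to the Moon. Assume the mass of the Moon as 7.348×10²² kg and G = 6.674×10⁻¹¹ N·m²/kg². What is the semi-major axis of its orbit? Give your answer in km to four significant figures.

μ = GM = 6.674×10⁻¹¹ × 7.348×10²² = 4.904×10¹² m³/s².
r = 7.228×10⁶ m.
Vis-viva rearranged: 1/a = 2/r − v²/μ = 2.767×10⁻⁷ − 6.272×10⁻⁸ = 2.140×10⁻⁷ m⁻¹.
a = 4.673×10⁶ m = 4673.3 km.

a ≈ 4673 km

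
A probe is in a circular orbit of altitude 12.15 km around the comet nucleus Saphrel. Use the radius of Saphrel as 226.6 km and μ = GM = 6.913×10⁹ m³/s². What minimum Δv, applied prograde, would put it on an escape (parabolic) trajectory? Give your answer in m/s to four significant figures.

Δv ≈ 70.48 m/s

r = 226.6 + 12.15 = 238.75 km = 2.3875×10⁵ m.
Circular speed v_c = √(μ/r) = 170.2 m/s.
Escape speed v_esc = √(2μ/r) = √2 × v_c = 240.6 m/s.
Δv = v_esc − v_c = 70.48 m/s.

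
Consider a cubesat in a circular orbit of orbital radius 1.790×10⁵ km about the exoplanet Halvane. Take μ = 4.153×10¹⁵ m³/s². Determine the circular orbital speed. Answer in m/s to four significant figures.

v ≈ 4817 m/s

r = 1.790×10⁵ km = 1.790×10⁸ m.
For a circular orbit v = √(μ/r) = √(4.153×10¹⁵ / 1.790×10⁸) = √(2.320×10⁷) = 4817 m/s.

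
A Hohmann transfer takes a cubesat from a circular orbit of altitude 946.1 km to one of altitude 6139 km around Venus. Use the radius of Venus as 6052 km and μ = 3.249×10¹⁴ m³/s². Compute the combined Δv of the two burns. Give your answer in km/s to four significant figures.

Δv_total ≈ 1.620 km/s

r₁ = 6052 + 946.1 = 6998.1 km = 6.9981×10⁶ m.
r₂ = 6052 + 6139 = 12191 km = 1.2191×10⁷ m.
Transfer ellipse a_t = (r₁ + r₂)/2 = 9.595×10⁶ m.
At r₁: circular v_c1 = √(μ/r₁) = 6814 m/s; transfer-periapsis v_p = √[μ(2/r₁ − 1/a_t)] = 7681 m/s.
Δv₁ = v_p − v_c1 = 866.8 m/s.
At r₂: circular v_c2 = √(μ/r₂) = 5162 m/s; transfer-apoapsis v_a = √[μ(2/r₂ − 1/a_t)] = 4409 m/s.
Δv₂ = v_c2 − v_a = 753.5 m/s.
Total Δv = Δv₁ + Δv₂ = 1620 m/s = 1.620 km/s.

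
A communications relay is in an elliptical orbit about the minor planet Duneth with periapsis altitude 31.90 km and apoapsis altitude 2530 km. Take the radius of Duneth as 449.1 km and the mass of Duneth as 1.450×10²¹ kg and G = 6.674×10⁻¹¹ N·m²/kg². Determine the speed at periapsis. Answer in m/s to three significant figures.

μ = GM = 6.674×10⁻¹¹ × 1.450×10²¹ = 9.677×10¹⁰ m³/s².
r_p = 449.1 + 31.90 = 481.00 km = 4.8100×10⁵ m.
r_a = 449.1 + 2530 = 2979.1 km = 2.9791×10⁶ m.
Semi-major axis a = (r_p + r_a)/2 = 1730.0 km = 1.730×10⁶ m.
Vis-viva: v² = μ(2/r − 1/a) = 9.677×10¹⁰ × (4.158×10⁻⁶ − 5.780×10⁻⁷) = 3.464×10⁵ m²/s².
v = 588.6 m/s.

v ≈ 589 m/s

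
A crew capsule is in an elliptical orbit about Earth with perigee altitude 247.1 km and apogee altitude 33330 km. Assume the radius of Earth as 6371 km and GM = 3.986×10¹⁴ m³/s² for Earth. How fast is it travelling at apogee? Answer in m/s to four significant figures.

v ≈ 1694 m/s

r_p = 6371 + 247.1 = 6618.1 km = 6.6181×10⁶ m.
r_a = 6371 + 33330 = 39701 km = 3.9701×10⁷ m.
Semi-major axis a = (r_p + r_a)/2 = 23160 km = 2.316×10⁷ m.
Vis-viva: v² = μ(2/r − 1/a) = 3.986×10¹⁴ × (5.038×10⁻⁸ − 4.318×10⁻⁸) = 2.869×10⁶ m²/s².
v = 1694 m/s.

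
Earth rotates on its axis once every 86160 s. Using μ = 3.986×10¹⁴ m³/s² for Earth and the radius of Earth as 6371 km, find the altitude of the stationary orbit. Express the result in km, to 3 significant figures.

h_sync ≈ 35800 km

A synchronous orbit has period T, so by Kepler's third law a = (μT²/4π²)^(1/3).
μT²/4π² = 3.986×10¹⁴ × (8.616×10⁴)² / 39.48 = 7.495×10²² m³.
a = 4.216×10⁷ m = 42163 km.
Altitude h = a − R = 42163 − 6371 = 35792 km.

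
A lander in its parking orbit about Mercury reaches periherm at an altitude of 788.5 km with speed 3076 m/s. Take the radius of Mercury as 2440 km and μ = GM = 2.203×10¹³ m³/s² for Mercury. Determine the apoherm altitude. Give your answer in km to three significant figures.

r_p = 2440 + 788.5 = 3228.5 km = 3.228×10⁶ m.
Specific energy ε = v²/2 − μ/r = -2.093×10⁶ J/kg, so a = −μ/(2ε) = 5.263×10⁶ m.
The apsides satisfy r_p + r_a = 2a, so the apoherm radius is 2a − r_p = 7.298×10⁶ m = 7298.5 km.
Apoherm altitude = 7298.5 − 2440 = 4858.5 km.

apoherm altitude ≈ 4860 km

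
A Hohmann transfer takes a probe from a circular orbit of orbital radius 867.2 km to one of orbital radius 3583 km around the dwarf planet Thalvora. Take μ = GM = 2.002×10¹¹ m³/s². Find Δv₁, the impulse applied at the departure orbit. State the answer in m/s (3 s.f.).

Δv ≈ 129 m/s

r₁ = 867.2 km = 8.672×10⁵ m.
r₂ = 3583 km = 3.583×10⁶ m.
Transfer ellipse a_t = (r₁ + r₂)/2 = 2.225×10⁶ m.
At r₁: circular v_c1 = √(μ/r₁) = 480.5 m/s; transfer-periapsis v_p = √[μ(2/r₁ − 1/a_t)] = 609.7 m/s.
Δv₁ = v_p − v_c1 = 129.2 m/s.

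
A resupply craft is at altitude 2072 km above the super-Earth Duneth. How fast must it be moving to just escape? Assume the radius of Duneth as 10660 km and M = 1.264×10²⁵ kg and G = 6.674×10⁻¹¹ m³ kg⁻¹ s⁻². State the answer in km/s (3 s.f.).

v_esc ≈ 11.5 km/s

μ = GM = 6.674×10⁻¹¹ × 1.264×10²⁵ = 8.436×10¹⁴ m³/s².
r = 10660 + 2072 = 12732 km = 1.2732×10⁷ m.
Escape speed v_esc = √(2μ/r) = √(2 × 8.436×10¹⁴ / 1.273×10⁷) = √(1.325×10⁸) = 11510 m/s.
= 11.51 km/s.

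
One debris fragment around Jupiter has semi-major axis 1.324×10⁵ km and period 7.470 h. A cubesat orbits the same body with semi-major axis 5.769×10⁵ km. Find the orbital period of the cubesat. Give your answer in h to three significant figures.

T₂ ≈ 67.9 h

Kepler's third law: T² ∝ a³, so T₂ = T₁ (a₂/a₁)^(3/2).
a₂/a₁ = 4.357, (a₂/a₁)^(3/2) = 9.095.
T₂ = 7.470 × 9.095 = 67.94 h.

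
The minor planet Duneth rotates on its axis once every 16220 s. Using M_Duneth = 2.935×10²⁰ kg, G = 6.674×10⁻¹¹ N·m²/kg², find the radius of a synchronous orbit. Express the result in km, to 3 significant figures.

μ = GM = 6.674×10⁻¹¹ × 2.935×10²⁰ = 1.959×10¹⁰ m³/s².
A synchronous orbit has period T, so by Kepler's third law a = (μT²/4π²)^(1/3).
μT²/4π² = 1.959×10¹⁰ × (1.622×10⁴)² / 39.48 = 1.305×10¹⁷ m³.
a = 5.073×10⁵ m = 507.28 km.

r_sync ≈ 507 km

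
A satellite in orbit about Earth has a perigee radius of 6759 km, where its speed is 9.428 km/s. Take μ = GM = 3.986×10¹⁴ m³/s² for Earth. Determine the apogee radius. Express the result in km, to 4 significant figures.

r_p = 6.759×10⁶ m.
Specific energy ε = v²/2 − μ/r = -1.453×10⁷ J/kg, so a = −μ/(2ε) = 1.372×10⁷ m.
The apsides satisfy r_p + r_a = 2a, so the apogee radius is 2a − r_p = 2.067×10⁷ m = 20675 km.

apogee radius ≈ 20670 km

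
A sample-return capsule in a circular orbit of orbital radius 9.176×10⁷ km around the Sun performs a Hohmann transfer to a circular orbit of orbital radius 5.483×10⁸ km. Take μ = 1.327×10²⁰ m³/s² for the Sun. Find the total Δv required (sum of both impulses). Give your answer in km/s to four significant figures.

Δv_total ≈ 18.97 km/s

r₁ = 9.176×10⁷ km = 9.176×10¹⁰ m.
r₂ = 5.483×10⁸ km = 5.483×10¹¹ m.
Transfer ellipse a_t = (r₁ + r₂)/2 = 3.200×10¹¹ m.
At r₁: circular v_c1 = √(μ/r₁) = 38030 m/s; transfer-perihelion v_p = √[μ(2/r₁ − 1/a_t)] = 49780 m/s.
Δv₁ = v_p − v_c1 = 11750 m/s.
At r₂: circular v_c2 = √(μ/r₂) = 15560 m/s; transfer-aphelion v_a = √[μ(2/r₂ − 1/a_t)] = 8330 m/s.
Δv₂ = v_c2 − v_a = 7227 m/s.
Total Δv = Δv₁ + Δv₂ = 18970 m/s = 18.97 km/s.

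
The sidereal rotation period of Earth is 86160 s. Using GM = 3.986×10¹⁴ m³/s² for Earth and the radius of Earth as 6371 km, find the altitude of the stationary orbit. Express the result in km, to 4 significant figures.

h_sync ≈ 35790 km

A synchronous orbit has period T, so by Kepler's third law a = (μT²/4π²)^(1/3).
μT²/4π² = 3.986×10¹⁴ × (8.616×10⁴)² / 39.48 = 7.495×10²² m³.
a = 4.216×10⁷ m = 42163 km.
Altitude h = a − R = 42163 − 6371 = 35792 km.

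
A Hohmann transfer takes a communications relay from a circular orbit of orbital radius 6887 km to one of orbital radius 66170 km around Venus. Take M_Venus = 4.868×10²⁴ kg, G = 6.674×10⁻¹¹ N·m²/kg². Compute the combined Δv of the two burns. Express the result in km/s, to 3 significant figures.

Δv_total ≈ 3.63 km/s

μ = GM = 6.674×10⁻¹¹ × 4.868×10²⁴ = 3.249×10¹⁴ m³/s².
r₁ = 6887 km = 6.887×10⁶ m.
r₂ = 66170 km = 6.617×10⁷ m.
Transfer ellipse a_t = (r₁ + r₂)/2 = 3.653×10⁷ m.
At r₁: circular v_c1 = √(μ/r₁) = 6868 m/s; transfer-periapsis v_p = √[μ(2/r₁ − 1/a_t)] = 9244 m/s.
Δv₁ = v_p − v_c1 = 2376 m/s.
At r₂: circular v_c2 = √(μ/r₂) = 2216 m/s; transfer-apoapsis v_a = √[μ(2/r₂ − 1/a_t)] = 962.1 m/s.
Δv₂ = v_c2 − v_a = 1254 m/s.
Total Δv = Δv₁ + Δv₂ = 3630 m/s = 3.630 km/s.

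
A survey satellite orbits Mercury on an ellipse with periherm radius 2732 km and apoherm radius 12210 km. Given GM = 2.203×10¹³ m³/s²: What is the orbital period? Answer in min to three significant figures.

T ≈ 456 min

Semi-major axis a = (r_p + r_a)/2 = (2732.0 + 12210)/2 = 7471.0 km = 7.471×10⁶ m.
By Kepler's third law T = 2π√(a³/μ) = 2π × 4.351×10³ = 2.734×10⁴ s.
= 455.6 min.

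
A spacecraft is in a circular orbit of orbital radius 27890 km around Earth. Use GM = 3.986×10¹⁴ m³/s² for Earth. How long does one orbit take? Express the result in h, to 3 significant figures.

T ≈ 12.9 h

r = 27890 km = 2.789×10⁷ m.
Kepler's third law: T = 2π√(r³/μ) = 2π√((2.789×10⁷)³ / 3.986×10¹⁴).
r³/μ = 5.443×10⁷ s², so T = 2π × 7.377×10³ = 4.635×10⁴ s.
Converting: 4.635×10⁴ s ÷ 3600 = 12.88 h.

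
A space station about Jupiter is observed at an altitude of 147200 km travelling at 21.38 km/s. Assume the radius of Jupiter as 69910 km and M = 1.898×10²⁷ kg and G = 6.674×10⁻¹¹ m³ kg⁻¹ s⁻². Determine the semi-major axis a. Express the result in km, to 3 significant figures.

a ≈ 1.78×10⁵ km

μ = GM = 6.674×10⁻¹¹ × 1.898×10²⁷ = 1.267×10¹⁷ m³/s².
r = 69910 + 147200 = 2.1711×10⁵ km = 2.171×10⁸ m.
Vis-viva rearranged: 1/a = 2/r − v²/μ = 9.212×10⁻⁹ − 3.609×10⁻⁹ = 5.603×10⁻⁹ m⁻¹.
a = 1.785×10⁸ m = 1.7846×10⁵ km.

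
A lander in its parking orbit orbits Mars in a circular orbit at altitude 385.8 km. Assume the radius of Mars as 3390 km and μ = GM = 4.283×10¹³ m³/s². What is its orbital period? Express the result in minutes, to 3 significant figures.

T ≈ 117 minutes

r = 3390 + 385.8 = 3775.8 km = 3.7758×10⁶ m.
Kepler's third law: T = 2π√(r³/μ) = 2π√((3.776×10⁶)³ / 4.283×10¹³).
r³/μ = 1.257×10⁶ s², so T = 2π × 1.121×10³ = 7.044×10³ s.
Converting: 7.044×10³ s ÷ 60.00 = 117.4 minutes.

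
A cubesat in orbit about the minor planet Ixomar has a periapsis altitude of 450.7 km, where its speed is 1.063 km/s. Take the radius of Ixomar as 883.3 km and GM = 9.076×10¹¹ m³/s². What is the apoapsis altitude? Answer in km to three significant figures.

apoapsis altitude ≈ 5650 km

r_p = 883.3 + 450.7 = 1334.0 km = 1.334×10⁶ m.
Specific energy ε = v²/2 − μ/r = -1.154×10⁵ J/kg, so a = −μ/(2ε) = 3.933×10⁶ m.
The apsides satisfy r_p + r_a = 2a, so the apoapsis radius is 2a − r_p = 6.533×10⁶ m = 6532.5 km.
Apoapsis altitude = 6532.5 − 883.3 = 5649.2 km.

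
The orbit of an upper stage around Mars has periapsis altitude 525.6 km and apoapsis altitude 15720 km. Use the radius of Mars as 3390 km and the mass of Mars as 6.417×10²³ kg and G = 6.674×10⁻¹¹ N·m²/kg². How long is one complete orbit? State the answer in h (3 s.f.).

T ≈ 10.4 h

μ = GM = 6.674×10⁻¹¹ × 6.417×10²³ = 4.283×10¹³ m³/s².
r_p = 3390 + 525.6 = 3915.6 km = 3.9156×10⁶ m.
r_a = 3390 + 15720 = 19110 km = 1.9110×10⁷ m.
Semi-major axis a = (r_p + r_a)/2 = (3915.6 + 19110)/2 = 11513 km = 1.151×10⁷ m.
By Kepler's third law T = 2π√(a³/μ) = 2π × 5.969×10³ = 3.751×10⁴ s.
= 10.42 h.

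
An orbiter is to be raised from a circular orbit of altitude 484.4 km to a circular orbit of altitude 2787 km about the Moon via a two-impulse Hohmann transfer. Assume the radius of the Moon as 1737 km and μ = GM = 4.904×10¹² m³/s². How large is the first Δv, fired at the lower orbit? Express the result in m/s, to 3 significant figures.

r₁ = 1737 + 484.4 = 2221.4 km = 2.2214×10⁶ m.
r₂ = 1737 + 2787 = 4524.0 km = 4.5240×10⁶ m.
Transfer ellipse a_t = (r₁ + r₂)/2 = 3.373×10⁶ m.
At r₁: circular v_c1 = √(μ/r₁) = 1486 m/s; transfer-perilune v_p = √[μ(2/r₁ − 1/a_t)] = 1721 m/s.
Δv₁ = v_p − v_c1 = 235.0 m/s.

Δv ≈ 235 m/s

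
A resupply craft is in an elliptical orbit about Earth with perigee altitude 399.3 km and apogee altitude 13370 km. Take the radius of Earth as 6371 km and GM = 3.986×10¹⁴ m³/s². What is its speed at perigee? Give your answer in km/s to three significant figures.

r_p = 6371 + 399.3 = 6770.3 km = 6.7703×10⁶ m.
r_a = 6371 + 13370 = 19741 km = 1.9741×10⁷ m.
Semi-major axis a = (r_p + r_a)/2 = 13256 km = 1.326×10⁷ m.
Vis-viva: v² = μ(2/r − 1/a) = 3.986×10¹⁴ × (2.954×10⁻⁷ − 7.544×10⁻⁸) = 8.768×10⁷ m²/s².
v = 9364 m/s = 9.364 km/s.

v ≈ 9.36 km/s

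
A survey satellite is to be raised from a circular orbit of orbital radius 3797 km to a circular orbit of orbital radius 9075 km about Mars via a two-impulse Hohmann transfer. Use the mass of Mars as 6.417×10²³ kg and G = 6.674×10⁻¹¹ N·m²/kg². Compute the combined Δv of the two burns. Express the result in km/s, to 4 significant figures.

μ = GM = 6.674×10⁻¹¹ × 6.417×10²³ = 4.283×10¹³ m³/s².
r₁ = 3797 km = 3.797×10⁶ m.
r₂ = 9075 km = 9.075×10⁶ m.
Transfer ellipse a_t = (r₁ + r₂)/2 = 6.436×10⁶ m.
At r₁: circular v_c1 = √(μ/r₁) = 3358 m/s; transfer-periapsis v_p = √[μ(2/r₁ − 1/a_t)] = 3988 m/s.
Δv₁ = v_p − v_c1 = 629.5 m/s.
At r₂: circular v_c2 = √(μ/r₂) = 2172 m/s; transfer-apoapsis v_a = √[μ(2/r₂ − 1/a_t)] = 1669 m/s.
Δv₂ = v_c2 − v_a = 503.8 m/s.
Total Δv = Δv₁ + Δv₂ = 1133 m/s = 1.133 km/s.

Δv_total ≈ 1.133 km/s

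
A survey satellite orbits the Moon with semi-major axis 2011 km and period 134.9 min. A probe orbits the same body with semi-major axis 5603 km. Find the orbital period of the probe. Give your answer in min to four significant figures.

T₂ ≈ 627.4 min

Kepler's third law: T² ∝ a³, so T₂ = T₁ (a₂/a₁)^(3/2).
a₂/a₁ = 2.786, (a₂/a₁)^(3/2) = 4.651.
T₂ = 134.9 × 4.651 = 627.4 min.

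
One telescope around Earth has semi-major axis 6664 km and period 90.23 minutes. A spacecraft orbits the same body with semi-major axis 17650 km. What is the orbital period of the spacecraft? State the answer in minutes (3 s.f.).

Kepler's third law: T² ∝ a³, so T₂ = T₁ (a₂/a₁)^(3/2).
a₂/a₁ = 2.649, (a₂/a₁)^(3/2) = 4.310.
T₂ = 90.23 × 4.310 = 388.9 minutes.

T₂ ≈ 389 minutes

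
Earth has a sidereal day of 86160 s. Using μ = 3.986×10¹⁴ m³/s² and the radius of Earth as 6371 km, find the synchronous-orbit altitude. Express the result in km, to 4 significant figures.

A synchronous orbit has period T, so by Kepler's third law a = (μT²/4π²)^(1/3).
μT²/4π² = 3.986×10¹⁴ × (8.616×10⁴)² / 39.48 = 7.495×10²² m³.
a = 4.216×10⁷ m = 42163 km.
Altitude h = a − R = 42163 − 6371 = 35792 km.

h_sync ≈ 35790 km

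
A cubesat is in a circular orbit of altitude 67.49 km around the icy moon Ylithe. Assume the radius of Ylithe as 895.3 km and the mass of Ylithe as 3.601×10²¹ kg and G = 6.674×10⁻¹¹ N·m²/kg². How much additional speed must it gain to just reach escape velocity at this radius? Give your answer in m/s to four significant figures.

Δv ≈ 206.9 m/s

μ = GM = 6.674×10⁻¹¹ × 3.601×10²¹ = 2.403×10¹¹ m³/s².
r = 895.3 + 67.49 = 962.79 km = 9.6279×10⁵ m.
Circular speed v_c = √(μ/r) = 499.6 m/s.
Escape speed v_esc = √(2μ/r) = √2 × v_c = 706.6 m/s.
Δv = v_esc − v_c = 206.9 m/s.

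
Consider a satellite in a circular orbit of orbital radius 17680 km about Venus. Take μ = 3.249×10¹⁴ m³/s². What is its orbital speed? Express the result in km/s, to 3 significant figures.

r = 17680 km = 1.768×10⁷ m.
For a circular orbit v = √(μ/r) = √(3.249×10¹⁴ / 1.768×10⁷) = √(1.838×10⁷) = 4287 m/s.
That is 4.287 km/s.

v ≈ 4.29 km/s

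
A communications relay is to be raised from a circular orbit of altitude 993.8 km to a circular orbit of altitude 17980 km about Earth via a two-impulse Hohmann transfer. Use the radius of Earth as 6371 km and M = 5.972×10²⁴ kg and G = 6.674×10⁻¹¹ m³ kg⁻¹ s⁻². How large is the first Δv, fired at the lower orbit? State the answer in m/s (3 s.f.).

Δv ≈ 1760 m/s

μ = GM = 6.674×10⁻¹¹ × 5.972×10²⁴ = 3.986×10¹⁴ m³/s².
r₁ = 6371 + 993.8 = 7364.8 km = 7.3648×10⁶ m.
r₂ = 6371 + 17980 = 24351 km = 2.4351×10⁷ m.
Transfer ellipse a_t = (r₁ + r₂)/2 = 1.586×10⁷ m.
At r₁: circular v_c1 = √(μ/r₁) = 7357 m/s; transfer-perigee v_p = √[μ(2/r₁ − 1/a_t)] = 9116 m/s.
Δv₁ = v_p − v_c1 = 1760 m/s.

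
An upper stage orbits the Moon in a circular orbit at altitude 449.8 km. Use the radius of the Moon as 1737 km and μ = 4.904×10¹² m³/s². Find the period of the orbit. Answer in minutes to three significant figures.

r = 1737 + 449.8 = 2186.8 km = 2.1868×10⁶ m.
Kepler's third law: T = 2π√(r³/μ) = 2π√((2.187×10⁶)³ / 4.904×10¹²).
r³/μ = 2.132×10⁶ s², so T = 2π × 1.460×10³ = 9.175×10³ s.
Converting: 9.175×10³ s ÷ 60.00 = 152.9 minutes.

T ≈ 153 minutes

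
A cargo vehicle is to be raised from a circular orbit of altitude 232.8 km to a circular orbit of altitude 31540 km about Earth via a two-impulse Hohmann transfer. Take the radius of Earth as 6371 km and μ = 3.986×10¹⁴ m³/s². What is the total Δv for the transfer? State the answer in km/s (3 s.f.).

Δv_total ≈ 3.85 km/s

r₁ = 6371 + 232.8 = 6603.8 km = 6.6038×10⁶ m.
r₂ = 6371 + 31540 = 37911 km = 3.7911×10⁷ m.
Transfer ellipse a_t = (r₁ + r₂)/2 = 2.226×10⁷ m.
At r₁: circular v_c1 = √(μ/r₁) = 7769 m/s; transfer-perigee v_p = √[μ(2/r₁ − 1/a_t)] = 10140 m/s.
Δv₁ = v_p − v_c1 = 2370 m/s.
At r₂: circular v_c2 = √(μ/r₂) = 3243 m/s; transfer-apogee v_a = √[μ(2/r₂ − 1/a_t)] = 1766 m/s.
Δv₂ = v_c2 − v_a = 1476 m/s.
Total Δv = Δv₁ + Δv₂ = 3847 m/s = 3.847 km/s.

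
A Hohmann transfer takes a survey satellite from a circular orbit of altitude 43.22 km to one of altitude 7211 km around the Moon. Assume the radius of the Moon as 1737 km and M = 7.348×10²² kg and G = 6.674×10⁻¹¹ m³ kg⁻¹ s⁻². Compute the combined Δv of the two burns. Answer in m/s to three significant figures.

μ = GM = 6.674×10⁻¹¹ × 7.348×10²² = 4.904×10¹² m³/s².
r₁ = 1737 + 43.22 = 1780.2 km = 1.7802×10⁶ m.
r₂ = 1737 + 7211 = 8948.0 km = 8.9480×10⁶ m.
Transfer ellipse a_t = (r₁ + r₂)/2 = 5.364×10⁶ m.
At r₁: circular v_c1 = √(μ/r₁) = 1660 m/s; transfer-perilune v_p = √[μ(2/r₁ − 1/a_t)] = 2144 m/s.
Δv₁ = v_p − v_c1 = 483.9 m/s.
At r₂: circular v_c2 = √(μ/r₂) = 740.3 m/s; transfer-apolune v_a = √[μ(2/r₂ − 1/a_t)] = 426.5 m/s.
Δv₂ = v_c2 − v_a = 313.8 m/s.
Total Δv = Δv₁ + Δv₂ = 797.7 m/s.

Δv_total ≈ 798 m/s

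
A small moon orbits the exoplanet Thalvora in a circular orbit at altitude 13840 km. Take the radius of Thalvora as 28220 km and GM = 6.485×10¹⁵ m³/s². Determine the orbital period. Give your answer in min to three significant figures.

T ≈ 355 min

r = 28220 + 13840 = 42060 km = 4.2060×10⁷ m.
Kepler's third law: T = 2π√(r³/μ) = 2π√((4.206×10⁷)³ / 6.485×10¹⁵).
r³/μ = 1.147×10⁷ s², so T = 2π × 3.387×10³ = 2.128×10⁴ s.
Converting: 2.128×10⁴ s ÷ 60.00 = 354.7 min.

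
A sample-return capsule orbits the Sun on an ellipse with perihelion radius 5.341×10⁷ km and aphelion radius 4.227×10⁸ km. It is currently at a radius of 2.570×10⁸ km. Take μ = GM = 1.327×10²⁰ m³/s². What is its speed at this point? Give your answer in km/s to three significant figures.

Semi-major axis a = (r_p + r_a)/2 = 2.3806×10⁸ km = 2.381×10¹¹ m.
Vis-viva: v² = μ(2/r − 1/a) = 1.327×10²⁰ × (7.782×10⁻¹² − 4.201×10⁻¹²) = 4.753×10⁸ m²/s².
v = 21800 m/s = 21.80 km/s.

v ≈ 21.8 km/s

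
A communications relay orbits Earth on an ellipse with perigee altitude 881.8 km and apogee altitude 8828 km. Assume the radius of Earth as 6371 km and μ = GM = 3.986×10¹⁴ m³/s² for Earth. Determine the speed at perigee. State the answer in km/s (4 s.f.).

r_p = 6371 + 881.8 = 7252.8 km = 7.2528×10⁶ m.
r_a = 6371 + 8828 = 15199 km = 1.5199×10⁷ m.
Semi-major axis a = (r_p + r_a)/2 = 11226 km = 1.123×10⁷ m.
Vis-viva: v² = μ(2/r − 1/a) = 3.986×10¹⁴ × (2.758×10⁻⁷ − 8.908×10⁻⁸) = 7.441×10⁷ m²/s².
v = 8626 m/s = 8.626 km/s.

v ≈ 8.626 km/s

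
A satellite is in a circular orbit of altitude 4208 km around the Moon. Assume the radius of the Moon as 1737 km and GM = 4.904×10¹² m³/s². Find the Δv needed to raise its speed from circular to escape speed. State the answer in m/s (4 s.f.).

r = 1737 + 4208 = 5945.0 km = 5.9450×10⁶ m.
Circular speed v_c = √(μ/r) = 908.2 m/s.
Escape speed v_esc = √(2μ/r) = √2 × v_c = 1284 m/s.
Δv = v_esc − v_c = 376.2 m/s.

Δv ≈ 376.2 m/s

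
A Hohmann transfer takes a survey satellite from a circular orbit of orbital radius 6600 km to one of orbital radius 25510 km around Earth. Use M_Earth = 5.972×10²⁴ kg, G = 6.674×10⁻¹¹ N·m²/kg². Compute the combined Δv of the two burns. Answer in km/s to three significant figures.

Δv_total ≈ 3.44 km/s

μ = GM = 6.674×10⁻¹¹ × 5.972×10²⁴ = 3.986×10¹⁴ m³/s².
r₁ = 6600 km = 6.600×10⁶ m.
r₂ = 25510 km = 2.551×10⁷ m.
Transfer ellipse a_t = (r₁ + r₂)/2 = 1.606×10⁷ m.
At r₁: circular v_c1 = √(μ/r₁) = 7771 m/s; transfer-perigee v_p = √[μ(2/r₁ − 1/a_t)] = 9796 m/s.
Δv₁ = v_p − v_c1 = 2025 m/s.
At r₂: circular v_c2 = √(μ/r₂) = 3953 m/s; transfer-apogee v_a = √[μ(2/r₂ − 1/a_t)] = 2534 m/s.
Δv₂ = v_c2 − v_a = 1418 m/s.
Total Δv = Δv₁ + Δv₂ = 3443 m/s = 3.443 km/s.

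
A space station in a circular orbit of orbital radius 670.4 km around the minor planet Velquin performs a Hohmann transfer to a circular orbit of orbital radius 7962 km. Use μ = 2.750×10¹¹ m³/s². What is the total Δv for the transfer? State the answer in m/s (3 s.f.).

Δv_total ≈ 342 m/s

r₁ = 670.4 km = 6.704×10⁵ m.
r₂ = 7962 km = 7.962×10⁶ m.
Transfer ellipse a_t = (r₁ + r₂)/2 = 4.316×10⁶ m.
At r₁: circular v_c1 = √(μ/r₁) = 640.5 m/s; transfer-periapsis v_p = √[μ(2/r₁ − 1/a_t)] = 869.9 m/s.
Δv₁ = v_p − v_c1 = 229.4 m/s.
At r₂: circular v_c2 = √(μ/r₂) = 185.8 m/s; transfer-apoapsis v_a = √[μ(2/r₂ − 1/a_t)] = 73.24 m/s.
Δv₂ = v_c2 − v_a = 112.6 m/s.
Total Δv = Δv₁ + Δv₂ = 342.0 m/s.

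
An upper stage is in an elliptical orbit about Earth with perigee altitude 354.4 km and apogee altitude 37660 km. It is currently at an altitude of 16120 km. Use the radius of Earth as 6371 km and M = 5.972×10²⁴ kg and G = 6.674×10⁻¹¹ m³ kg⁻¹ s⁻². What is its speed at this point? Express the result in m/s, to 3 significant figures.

v ≈ 4440 m/s

μ = GM = 6.674×10⁻¹¹ × 5.972×10²⁴ = 3.986×10¹⁴ m³/s².
r_p = 6371 + 354.4 = 6725.4 km = 6.7254×10⁶ m.
r_a = 6371 + 37660 = 44031 km = 4.4031×10⁷ m.
r = 6371 + 16120 = 22491 km = 2.249×10⁷ m.
Semi-major axis a = (r_p + r_a)/2 = 25378 km = 2.538×10⁷ m.
Vis-viva: v² = μ(2/r − 1/a) = 3.986×10¹⁴ × (8.892×10⁻⁸ − 3.940×10⁻⁸) = 1.974×10⁷ m²/s².
v = 4443 m/s.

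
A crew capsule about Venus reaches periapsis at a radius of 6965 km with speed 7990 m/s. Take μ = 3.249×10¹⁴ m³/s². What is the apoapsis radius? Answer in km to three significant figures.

apoapsis radius ≈ 15100 km

r_p = 6.965×10⁶ m.
Specific energy ε = v²/2 − μ/r = -1.473×10⁷ J/kg, so a = −μ/(2ε) = 1.103×10⁷ m.
The apsides satisfy r_p + r_a = 2a, so the apoapsis radius is 2a − r_p = 1.510×10⁷ m = 15096 km.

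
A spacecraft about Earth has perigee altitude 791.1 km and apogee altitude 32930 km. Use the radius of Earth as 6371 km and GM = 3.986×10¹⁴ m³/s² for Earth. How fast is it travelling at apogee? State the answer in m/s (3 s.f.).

r_p = 6371 + 791.1 = 7162.1 km = 7.1621×10⁶ m.
r_a = 6371 + 32930 = 39301 km = 3.9301×10⁷ m.
Semi-major axis a = (r_p + r_a)/2 = 23232 km = 2.323×10⁷ m.
Vis-viva: v² = μ(2/r − 1/a) = 3.986×10¹⁴ × (5.089×10⁻⁸ − 4.304×10⁻⁸) = 3.127×10⁶ m²/s².
v = 1768 m/s.

v ≈ 1770 m/s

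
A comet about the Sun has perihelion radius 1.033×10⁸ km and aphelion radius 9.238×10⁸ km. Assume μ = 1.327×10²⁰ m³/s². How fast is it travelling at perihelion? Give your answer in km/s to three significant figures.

v ≈ 48.1 km/s

Semi-major axis a = (r_p + r_a)/2 = 5.1355×10⁸ km = 5.136×10¹¹ m.
Vis-viva: v² = μ(2/r − 1/a) = 1.327×10²⁰ × (1.936×10⁻¹¹ − 1.947×10⁻¹²) = 2.311×10⁹ m²/s².
v = 48070 m/s = 48.07 km/s.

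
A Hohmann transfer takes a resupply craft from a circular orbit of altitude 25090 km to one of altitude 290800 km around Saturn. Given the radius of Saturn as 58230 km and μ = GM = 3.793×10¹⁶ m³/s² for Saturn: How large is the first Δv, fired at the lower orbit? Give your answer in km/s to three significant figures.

r₁ = 58230 + 25090 = 83320 km = 8.3320×10⁷ m.
r₂ = 58230 + 290800 = 349030 km = 3.4903×10⁸ m.
Transfer ellipse a_t = (r₁ + r₂)/2 = 2.162×10⁸ m.
At r₁: circular v_c1 = √(μ/r₁) = 21340 m/s; transfer-perikrone v_p = √[μ(2/r₁ − 1/a_t)] = 27110 m/s.
Δv₁ = v_p − v_c1 = 5775 m/s.
= 5.775 km/s.

Δv ≈ 5.77 km/s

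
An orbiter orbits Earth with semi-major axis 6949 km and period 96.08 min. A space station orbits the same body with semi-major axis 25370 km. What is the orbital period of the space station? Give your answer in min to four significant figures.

T₂ ≈ 670.2 min

Kepler's third law: T² ∝ a³, so T₂ = T₁ (a₂/a₁)^(3/2).
a₂/a₁ = 3.651, (a₂/a₁)^(3/2) = 6.976.
T₂ = 96.08 × 6.976 = 670.2 min.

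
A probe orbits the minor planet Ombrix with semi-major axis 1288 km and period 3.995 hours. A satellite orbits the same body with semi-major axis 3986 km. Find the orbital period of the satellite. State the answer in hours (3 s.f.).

T₂ ≈ 21.7 hours

Kepler's third law: T² ∝ a³, so T₂ = T₁ (a₂/a₁)^(3/2).
a₂/a₁ = 3.095, (a₂/a₁)^(3/2) = 5.444.
T₂ = 3.995 × 5.444 = 21.75 hours.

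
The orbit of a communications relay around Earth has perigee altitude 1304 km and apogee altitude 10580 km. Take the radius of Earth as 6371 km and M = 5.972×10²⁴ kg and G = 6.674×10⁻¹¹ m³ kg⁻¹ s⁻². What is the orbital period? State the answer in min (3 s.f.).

T ≈ 227 min

μ = GM = 6.674×10⁻¹¹ × 5.972×10²⁴ = 3.986×10¹⁴ m³/s².
r_p = 6371 + 1304 = 7675.0 km = 7.6750×10⁶ m.
r_a = 6371 + 10580 = 16951 km = 1.6951×10⁷ m.
Semi-major axis a = (r_p + r_a)/2 = (7675.0 + 16951)/2 = 12313 km = 1.231×10⁷ m.
By Kepler's third law T = 2π√(a³/μ) = 2π × 2.164×10³ = 1.360×10⁴ s.
= 226.6 min.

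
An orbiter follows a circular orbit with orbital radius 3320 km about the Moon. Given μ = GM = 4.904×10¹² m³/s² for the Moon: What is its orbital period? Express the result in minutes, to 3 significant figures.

r = 3320 km = 3.320×10⁶ m.
Kepler's third law: T = 2π√(r³/μ) = 2π√((3.320×10⁶)³ / 4.904×10¹²).
r³/μ = 7.462×10⁶ s², so T = 2π × 2.732×10³ = 1.716×10⁴ s.
Converting: 1.716×10⁴ s ÷ 60.00 = 286.1 minutes.

T ≈ 286 minutes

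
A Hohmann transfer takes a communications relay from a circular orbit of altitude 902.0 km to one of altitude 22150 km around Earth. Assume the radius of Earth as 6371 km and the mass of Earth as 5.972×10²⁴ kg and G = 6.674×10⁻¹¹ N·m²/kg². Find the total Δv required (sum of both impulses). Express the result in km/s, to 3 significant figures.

μ = GM = 6.674×10⁻¹¹ × 5.972×10²⁴ = 3.986×10¹⁴ m³/s².
r₁ = 6371 + 902.0 = 7273.0 km = 7.2730×10⁶ m.
r₂ = 6371 + 22150 = 28521 km = 2.8521×10⁷ m.
Transfer ellipse a_t = (r₁ + r₂)/2 = 1.790×10⁷ m.
At r₁: circular v_c1 = √(μ/r₁) = 7403 m/s; transfer-perigee v_p = √[μ(2/r₁ − 1/a_t)] = 9345 m/s.
Δv₁ = v_p − v_c1 = 1942 m/s.
At r₂: circular v_c2 = √(μ/r₂) = 3738 m/s; transfer-apogee v_a = √[μ(2/r₂ − 1/a_t)] = 2383 m/s.
Δv₂ = v_c2 − v_a = 1355 m/s.
Total Δv = Δv₁ + Δv₂ = 3298 m/s = 3.298 km/s.

Δv_total ≈ 3.30 km/s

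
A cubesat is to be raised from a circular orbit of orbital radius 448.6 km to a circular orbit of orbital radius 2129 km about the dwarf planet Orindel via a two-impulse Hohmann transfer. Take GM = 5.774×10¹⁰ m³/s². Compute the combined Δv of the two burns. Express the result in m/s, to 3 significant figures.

r₁ = 448.6 km = 4.486×10⁵ m.
r₂ = 2129 km = 2.129×10⁶ m.
Transfer ellipse a_t = (r₁ + r₂)/2 = 1.289×10⁶ m.
At r₁: circular v_c1 = √(μ/r₁) = 358.8 m/s; transfer-periapsis v_p = √[μ(2/r₁ − 1/a_t)] = 461.1 m/s.
Δv₁ = v_p − v_c1 = 102.3 m/s.
At r₂: circular v_c2 = √(μ/r₂) = 164.7 m/s; transfer-apoapsis v_a = √[μ(2/r₂ − 1/a_t)] = 97.16 m/s.
Δv₂ = v_c2 − v_a = 67.52 m/s.
Total Δv = Δv₁ + Δv₂ = 169.9 m/s.

Δv_total ≈ 170 m/s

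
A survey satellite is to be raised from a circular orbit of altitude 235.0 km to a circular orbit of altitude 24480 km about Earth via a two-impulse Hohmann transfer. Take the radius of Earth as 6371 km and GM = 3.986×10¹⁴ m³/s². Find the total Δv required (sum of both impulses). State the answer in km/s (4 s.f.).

r₁ = 6371 + 235.0 = 6606.0 km = 6.6060×10⁶ m.
r₂ = 6371 + 24480 = 30851 km = 3.0851×10⁷ m.
Transfer ellipse a_t = (r₁ + r₂)/2 = 1.873×10⁷ m.
At r₁: circular v_c1 = √(μ/r₁) = 7768 m/s; transfer-perigee v_p = √[μ(2/r₁ − 1/a_t)] = 9970 m/s.
Δv₁ = v_p − v_c1 = 2202 m/s.
At r₂: circular v_c2 = √(μ/r₂) = 3594 m/s; transfer-apogee v_a = √[μ(2/r₂ − 1/a_t)] = 2135 m/s.
Δv₂ = v_c2 − v_a = 1460 m/s.
Total Δv = Δv₁ + Δv₂ = 3662 m/s = 3.662 km/s.

Δv_total ≈ 3.662 km/s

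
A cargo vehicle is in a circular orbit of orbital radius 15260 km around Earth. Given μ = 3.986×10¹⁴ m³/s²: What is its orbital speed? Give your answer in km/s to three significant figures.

v ≈ 5.11 km/s

r = 15260 km = 1.526×10⁷ m.
For a circular orbit v = √(μ/r) = √(3.986×10¹⁴ / 1.526×10⁷) = √(2.612×10⁷) = 5111 m/s.
That is 5.111 km/s.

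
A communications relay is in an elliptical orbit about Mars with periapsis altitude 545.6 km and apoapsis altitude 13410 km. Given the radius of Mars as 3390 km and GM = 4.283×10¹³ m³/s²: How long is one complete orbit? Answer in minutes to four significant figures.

r_p = 3390 + 545.6 = 3935.6 km = 3.9356×10⁶ m.
r_a = 3390 + 13410 = 16800 km = 1.6800×10⁷ m.
Semi-major axis a = (r_p + r_a)/2 = (3935.6 + 16800)/2 = 10368 km = 1.037×10⁷ m.
By Kepler's third law T = 2π√(a³/μ) = 2π × 5.101×10³ = 3.205×10⁴ s.
= 534.2 minutes.

T ≈ 534.2 minutes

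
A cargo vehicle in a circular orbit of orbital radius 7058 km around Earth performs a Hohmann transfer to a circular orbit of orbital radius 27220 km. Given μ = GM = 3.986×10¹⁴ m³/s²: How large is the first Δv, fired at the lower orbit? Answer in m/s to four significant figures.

Δv ≈ 1956 m/s

r₁ = 7058 km = 7.058×10⁶ m.
r₂ = 27220 km = 2.722×10⁷ m.
Transfer ellipse a_t = (r₁ + r₂)/2 = 1.714×10⁷ m.
At r₁: circular v_c1 = √(μ/r₁) = 7515 m/s; transfer-perigee v_p = √[μ(2/r₁ − 1/a_t)] = 9471 m/s.
Δv₁ = v_p − v_c1 = 1956 m/s.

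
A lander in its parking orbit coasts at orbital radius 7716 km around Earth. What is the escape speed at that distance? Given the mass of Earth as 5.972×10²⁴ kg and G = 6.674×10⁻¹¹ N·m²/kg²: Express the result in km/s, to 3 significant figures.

μ = GM = 6.674×10⁻¹¹ × 5.972×10²⁴ = 3.986×10¹⁴ m³/s².
r = 7716 km = 7.716×10⁶ m.
Escape speed v_esc = √(2μ/r) = √(2 × 3.986×10¹⁴ / 7.716×10⁶) = √(1.033×10⁸) = 10160 m/s.
= 10.16 km/s.

v_esc ≈ 10.2 km/s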